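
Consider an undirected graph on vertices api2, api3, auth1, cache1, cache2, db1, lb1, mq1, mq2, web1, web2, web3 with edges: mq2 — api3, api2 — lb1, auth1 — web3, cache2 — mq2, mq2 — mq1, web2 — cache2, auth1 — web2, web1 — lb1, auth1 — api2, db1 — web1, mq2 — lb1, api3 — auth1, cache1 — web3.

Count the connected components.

From api2: component {api2, api3, auth1, cache1, cache2, db1, lb1, mq1, mq2, web1, web2, web3}.
That's 1 component.

1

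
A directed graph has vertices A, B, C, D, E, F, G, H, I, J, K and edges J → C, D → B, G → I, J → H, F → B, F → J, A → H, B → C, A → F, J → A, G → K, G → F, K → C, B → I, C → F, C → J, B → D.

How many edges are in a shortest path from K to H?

Distance 0: K.
Distance 1: C.
Distance 2: F, J.
Distance 3: A, B, H — contains H.

3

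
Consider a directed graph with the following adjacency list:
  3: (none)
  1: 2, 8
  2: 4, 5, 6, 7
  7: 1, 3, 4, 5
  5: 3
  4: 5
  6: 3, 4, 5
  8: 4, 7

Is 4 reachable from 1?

Explore from 1.
Distance 1: reach 2, 8.
Distance 2: reach 4, 5, 6, 7.
Found 4.

Yes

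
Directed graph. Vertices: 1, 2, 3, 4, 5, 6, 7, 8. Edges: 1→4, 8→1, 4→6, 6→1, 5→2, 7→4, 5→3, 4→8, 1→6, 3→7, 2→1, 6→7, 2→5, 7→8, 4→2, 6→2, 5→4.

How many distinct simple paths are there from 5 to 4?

5→2→1→4
5→2→1→6→7→4
5→3→7→4
5→3→7→8→1→4
5→4

5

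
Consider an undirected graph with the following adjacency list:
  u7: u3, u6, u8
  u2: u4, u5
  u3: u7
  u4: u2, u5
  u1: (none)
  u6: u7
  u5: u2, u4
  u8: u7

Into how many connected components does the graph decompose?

3

From u1: component {u1}.
From u2: component {u2, u4, u5}.
From u3: component {u3, u6, u7, u8}.
That's 3 components.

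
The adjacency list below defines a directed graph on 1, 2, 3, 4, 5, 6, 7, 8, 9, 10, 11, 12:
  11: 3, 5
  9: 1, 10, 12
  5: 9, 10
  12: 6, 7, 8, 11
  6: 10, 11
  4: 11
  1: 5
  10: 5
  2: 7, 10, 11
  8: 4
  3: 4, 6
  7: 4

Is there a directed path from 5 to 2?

No

Explore from 5.
Distance 1: reach 9, 10.
Distance 2: reach 1, 12.
Distance 3: reach 6, 7, 8, 11.
Distance 4: reach 3, 4.
The search from 5 is exhausted; no directed path reaches 2.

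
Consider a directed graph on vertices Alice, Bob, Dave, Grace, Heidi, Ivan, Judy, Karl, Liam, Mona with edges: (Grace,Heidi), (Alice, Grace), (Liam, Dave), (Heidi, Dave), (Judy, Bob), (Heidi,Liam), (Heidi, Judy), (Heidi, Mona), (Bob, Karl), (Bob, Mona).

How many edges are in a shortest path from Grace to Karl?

4

Distance 0: Grace.
Distance 1: Heidi.
Distance 2: Dave, Judy, Liam, Mona.
Distance 3: Bob.
Distance 4: Karl — contains Karl.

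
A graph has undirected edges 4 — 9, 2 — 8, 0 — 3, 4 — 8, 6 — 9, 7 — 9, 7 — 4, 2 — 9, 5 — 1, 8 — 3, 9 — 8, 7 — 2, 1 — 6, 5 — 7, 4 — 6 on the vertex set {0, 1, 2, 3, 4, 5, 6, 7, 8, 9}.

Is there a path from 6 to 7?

Yes

Explore from 6.
Distance 1: reach 1, 4, 9.
Distance 2: reach 2, 5, 7, 8.
Found 7.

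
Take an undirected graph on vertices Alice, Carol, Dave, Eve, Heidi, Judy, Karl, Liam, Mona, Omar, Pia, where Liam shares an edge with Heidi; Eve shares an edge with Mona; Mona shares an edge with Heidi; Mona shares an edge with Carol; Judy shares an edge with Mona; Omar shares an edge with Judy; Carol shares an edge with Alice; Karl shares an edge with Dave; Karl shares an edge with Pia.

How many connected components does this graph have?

From Alice: component {Alice, Carol, Eve, Heidi, Judy, Liam, Mona, Omar}.
From Dave: component {Dave, Karl, Pia}.
That's 2 components.

2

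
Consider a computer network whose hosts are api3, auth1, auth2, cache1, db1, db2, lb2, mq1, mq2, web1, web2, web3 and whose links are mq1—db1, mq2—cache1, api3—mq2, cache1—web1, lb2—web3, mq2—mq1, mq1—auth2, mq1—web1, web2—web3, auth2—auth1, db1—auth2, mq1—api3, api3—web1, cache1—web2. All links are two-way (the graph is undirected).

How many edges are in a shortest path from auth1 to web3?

6

Distance 0: auth1.
Distance 1: auth2.
Distance 2: db1, mq1.
Distance 3: api3, mq2, web1.
Distance 4: cache1.
Distance 5: web2.
Distance 6: web3 — contains web3.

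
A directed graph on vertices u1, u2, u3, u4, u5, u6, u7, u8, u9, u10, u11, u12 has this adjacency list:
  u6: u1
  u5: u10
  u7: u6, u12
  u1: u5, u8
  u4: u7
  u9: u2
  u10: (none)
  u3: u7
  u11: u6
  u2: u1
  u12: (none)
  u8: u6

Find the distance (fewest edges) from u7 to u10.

Distance 0: u7.
Distance 1: u6, u12.
Distance 2: u1.
Distance 3: u5, u8.
Distance 4: u10 — contains u10.

4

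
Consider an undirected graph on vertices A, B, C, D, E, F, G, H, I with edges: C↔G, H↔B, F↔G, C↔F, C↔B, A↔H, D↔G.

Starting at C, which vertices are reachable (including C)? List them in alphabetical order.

Start at C.
Its neighbours: B, F, G.
Then their neighbours: D, H.
Then next layer: A.
Nothing further is reachable.

A, B, C, D, F, G, H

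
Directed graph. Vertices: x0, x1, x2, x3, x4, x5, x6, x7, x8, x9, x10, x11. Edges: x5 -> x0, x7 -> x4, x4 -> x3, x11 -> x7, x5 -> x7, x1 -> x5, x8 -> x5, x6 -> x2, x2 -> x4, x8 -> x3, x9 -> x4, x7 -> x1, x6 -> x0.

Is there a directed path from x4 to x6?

Explore from x4.
Distance 1: reach x3.
The search from x4 is exhausted; no directed path reaches x6.

No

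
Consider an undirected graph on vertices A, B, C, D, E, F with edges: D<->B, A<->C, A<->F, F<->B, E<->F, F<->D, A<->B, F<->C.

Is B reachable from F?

Yes

Explore from F.
Distance 1: reach A, B, C, D, E.
Found B.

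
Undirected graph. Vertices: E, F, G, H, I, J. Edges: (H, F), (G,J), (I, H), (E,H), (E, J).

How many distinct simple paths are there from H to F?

H–F

1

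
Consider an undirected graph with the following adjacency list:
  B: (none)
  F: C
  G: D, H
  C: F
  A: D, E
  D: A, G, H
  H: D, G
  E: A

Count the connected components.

From A: component {A, D, E, G, H}.
From B: component {B}.
From C: component {C, F}.
That's 3 components.

3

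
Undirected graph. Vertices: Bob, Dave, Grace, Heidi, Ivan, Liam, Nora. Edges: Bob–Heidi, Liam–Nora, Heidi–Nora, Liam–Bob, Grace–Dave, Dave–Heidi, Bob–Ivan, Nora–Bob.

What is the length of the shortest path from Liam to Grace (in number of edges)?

4

Distance 0: Liam.
Distance 1: Bob, Nora.
Distance 2: Heidi, Ivan.
Distance 3: Dave.
Distance 4: Grace — contains Grace.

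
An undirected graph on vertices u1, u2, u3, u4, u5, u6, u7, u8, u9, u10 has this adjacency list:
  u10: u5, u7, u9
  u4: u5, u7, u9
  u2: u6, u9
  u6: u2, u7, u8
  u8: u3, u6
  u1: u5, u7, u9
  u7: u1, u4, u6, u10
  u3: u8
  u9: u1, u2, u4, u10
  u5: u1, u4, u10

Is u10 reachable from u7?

Explore from u7.
Distance 1: reach u1, u4, u6, u10.
Found u10.

Yes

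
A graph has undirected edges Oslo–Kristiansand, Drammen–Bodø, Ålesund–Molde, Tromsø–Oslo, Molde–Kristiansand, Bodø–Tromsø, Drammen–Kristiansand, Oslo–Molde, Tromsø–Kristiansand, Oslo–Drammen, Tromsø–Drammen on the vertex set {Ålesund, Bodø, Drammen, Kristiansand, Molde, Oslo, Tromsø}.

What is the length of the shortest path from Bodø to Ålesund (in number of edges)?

Distance 0: Bodø.
Distance 1: Drammen, Tromsø.
Distance 2: Kristiansand, Oslo.
Distance 3: Molde.
Distance 4: Ålesund — contains Ålesund.

4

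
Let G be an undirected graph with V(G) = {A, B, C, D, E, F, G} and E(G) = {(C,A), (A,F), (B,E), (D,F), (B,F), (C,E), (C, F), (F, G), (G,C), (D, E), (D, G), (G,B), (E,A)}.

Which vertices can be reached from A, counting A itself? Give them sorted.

Start at A.
Its neighbours: C, E, F.
Then their neighbours: B, D, G.
Every vertex is now reached.

A, B, C, D, E, F, G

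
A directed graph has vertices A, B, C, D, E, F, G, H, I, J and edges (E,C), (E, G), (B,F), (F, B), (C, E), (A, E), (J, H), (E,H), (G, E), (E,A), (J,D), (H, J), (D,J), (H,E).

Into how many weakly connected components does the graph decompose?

From A: component {A, C, D, E, G, H, J}.
From B: component {B, F}.
From I: component {I}.
That's 3 components.

3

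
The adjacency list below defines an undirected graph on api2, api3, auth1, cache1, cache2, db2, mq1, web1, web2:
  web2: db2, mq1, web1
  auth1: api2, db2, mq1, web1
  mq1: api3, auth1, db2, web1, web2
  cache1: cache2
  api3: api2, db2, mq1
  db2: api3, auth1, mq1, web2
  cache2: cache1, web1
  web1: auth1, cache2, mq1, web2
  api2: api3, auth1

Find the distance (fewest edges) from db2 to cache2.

Distance 0: db2.
Distance 1: api3, auth1, mq1, web2.
Distance 2: api2, web1.
Distance 3: cache2 — contains cache2.

3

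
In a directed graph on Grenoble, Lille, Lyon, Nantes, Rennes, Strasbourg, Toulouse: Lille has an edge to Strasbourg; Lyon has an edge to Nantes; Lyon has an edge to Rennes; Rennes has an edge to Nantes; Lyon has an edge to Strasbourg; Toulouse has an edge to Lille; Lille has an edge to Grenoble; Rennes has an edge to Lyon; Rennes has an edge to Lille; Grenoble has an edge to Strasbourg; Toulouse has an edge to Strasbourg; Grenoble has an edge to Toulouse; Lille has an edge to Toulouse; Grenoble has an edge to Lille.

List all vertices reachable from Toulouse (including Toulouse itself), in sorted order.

Grenoble, Lille, Strasbourg, Toulouse

Start at Toulouse.
Its neighbours: Lille, Strasbourg.
Then their neighbours: Grenoble.
Nothing further is reachable.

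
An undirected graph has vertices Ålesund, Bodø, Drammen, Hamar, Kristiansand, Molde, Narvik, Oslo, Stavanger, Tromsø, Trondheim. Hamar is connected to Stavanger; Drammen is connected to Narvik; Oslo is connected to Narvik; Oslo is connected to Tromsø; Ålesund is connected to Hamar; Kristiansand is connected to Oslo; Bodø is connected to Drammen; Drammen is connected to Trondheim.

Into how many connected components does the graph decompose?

3

From Ålesund: component {Ålesund, Hamar, Stavanger}.
From Bodø: component {Bodø, Drammen, Kristiansand, Narvik, Oslo, Tromsø, Trondheim}.
From Molde: component {Molde}.
That's 3 components.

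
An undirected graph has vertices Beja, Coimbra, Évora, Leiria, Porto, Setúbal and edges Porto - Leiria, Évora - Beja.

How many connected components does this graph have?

4

From Beja: component {Beja, Évora}.
From Coimbra: component {Coimbra}.
From Leiria: component {Leiria, Porto}.
From Setúbal: component {Setúbal}.
That's 4 components.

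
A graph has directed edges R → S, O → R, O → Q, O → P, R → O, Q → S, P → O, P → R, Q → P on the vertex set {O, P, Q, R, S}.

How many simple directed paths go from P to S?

P→O→Q→S
P→O→R→S
P→R→O→Q→S
P→R→S

4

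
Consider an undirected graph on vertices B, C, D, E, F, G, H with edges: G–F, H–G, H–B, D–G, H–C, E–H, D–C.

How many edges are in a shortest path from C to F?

3

Distance 0: C.
Distance 1: D, H.
Distance 2: B, E, G.
Distance 3: F — contains F.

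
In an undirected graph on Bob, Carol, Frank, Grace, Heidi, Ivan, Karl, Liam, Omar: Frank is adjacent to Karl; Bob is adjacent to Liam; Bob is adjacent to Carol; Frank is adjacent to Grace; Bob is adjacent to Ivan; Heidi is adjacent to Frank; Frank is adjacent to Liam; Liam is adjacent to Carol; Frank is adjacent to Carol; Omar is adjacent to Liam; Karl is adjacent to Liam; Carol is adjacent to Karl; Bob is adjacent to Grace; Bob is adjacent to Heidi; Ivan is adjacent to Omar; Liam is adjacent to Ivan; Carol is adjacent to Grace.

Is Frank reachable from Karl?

Explore from Karl.
Distance 1: reach Carol, Frank, Liam.
Found Frank.

Yes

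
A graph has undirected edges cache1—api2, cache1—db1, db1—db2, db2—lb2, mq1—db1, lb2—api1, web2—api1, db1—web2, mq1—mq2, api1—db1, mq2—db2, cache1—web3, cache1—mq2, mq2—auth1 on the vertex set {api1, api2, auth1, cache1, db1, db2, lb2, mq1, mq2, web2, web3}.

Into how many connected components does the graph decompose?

From api1: component {api1, api2, auth1, cache1, db1, db2, lb2, mq1, mq2, web2, web3}.
That's 1 component.

1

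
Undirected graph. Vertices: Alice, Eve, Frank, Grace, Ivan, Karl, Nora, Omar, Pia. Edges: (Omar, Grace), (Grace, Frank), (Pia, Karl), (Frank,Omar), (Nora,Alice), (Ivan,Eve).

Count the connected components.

From Alice: component {Alice, Nora}.
From Eve: component {Eve, Ivan}.
From Frank: component {Frank, Grace, Omar}.
From Karl: component {Karl, Pia}.
That's 4 components.

4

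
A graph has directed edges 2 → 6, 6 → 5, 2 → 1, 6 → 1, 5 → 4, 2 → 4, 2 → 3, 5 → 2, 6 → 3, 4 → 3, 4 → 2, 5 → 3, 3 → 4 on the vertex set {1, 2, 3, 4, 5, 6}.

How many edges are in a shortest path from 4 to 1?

2

Distance 0: 4.
Distance 1: 2, 3.
Distance 2: 1, 6 — contains 1.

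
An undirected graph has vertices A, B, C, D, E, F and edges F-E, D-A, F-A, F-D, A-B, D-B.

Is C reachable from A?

Explore from A.
Distance 1: reach B, D, F.
Distance 2: reach E.
The search is exhausted without reaching C; it lies in a different component.

No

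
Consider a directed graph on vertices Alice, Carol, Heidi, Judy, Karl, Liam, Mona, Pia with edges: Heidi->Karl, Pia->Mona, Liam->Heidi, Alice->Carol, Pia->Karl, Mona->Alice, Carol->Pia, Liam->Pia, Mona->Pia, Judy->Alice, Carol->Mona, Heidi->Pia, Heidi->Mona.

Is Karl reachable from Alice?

Yes

Explore from Alice.
Distance 1: reach Carol.
Distance 2: reach Mona, Pia.
Distance 3: reach Karl.
Found Karl.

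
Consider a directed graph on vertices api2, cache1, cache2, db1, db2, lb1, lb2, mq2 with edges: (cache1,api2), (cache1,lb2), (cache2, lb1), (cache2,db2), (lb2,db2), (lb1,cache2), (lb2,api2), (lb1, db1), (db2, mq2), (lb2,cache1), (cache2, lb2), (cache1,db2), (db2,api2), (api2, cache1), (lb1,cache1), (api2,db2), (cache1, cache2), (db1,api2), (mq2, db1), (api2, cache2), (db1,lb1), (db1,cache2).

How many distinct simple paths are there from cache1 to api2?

cache1→api2
cache1→cache2→db2→api2
cache1→cache2→db2→mq2→db1→api2
cache1→cache2→lb1→db1→api2
cache1→cache2→lb2→api2
cache1→cache2→lb2→db2→api2
cache1→cache2→lb2→db2→mq2→db1→api2
cache1→db2→api2
cache1→db2→mq2→db1→api2
cache1→db2→mq2→db1→cache2→lb2→api2
cache1→db2→mq2→db1→lb1→cache2→lb2→api2
cache1→lb2→api2
cache1→lb2→db2→api2
cache1→lb2→db2→mq2→db1→api2

14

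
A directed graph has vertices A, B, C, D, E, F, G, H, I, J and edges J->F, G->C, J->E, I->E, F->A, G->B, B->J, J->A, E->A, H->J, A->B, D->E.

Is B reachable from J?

Explore from J.
Distance 1: reach A, E, F.
Distance 2: reach B.
Found B.

Yes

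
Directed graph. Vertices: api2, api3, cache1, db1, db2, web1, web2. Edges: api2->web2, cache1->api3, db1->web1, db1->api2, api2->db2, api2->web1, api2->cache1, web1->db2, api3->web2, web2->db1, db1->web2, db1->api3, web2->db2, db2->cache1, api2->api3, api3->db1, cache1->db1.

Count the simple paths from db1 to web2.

db1→api2→api3→web2
db1→api2→cache1→api3→web2
db1→api2→db2→cache1→api3→web2
db1→api2→web1→db2→cache1→api3→web2
db1→api2→web2
db1→api3→web2
db1→web1→db2→cache1→api3→web2
db1→web2

8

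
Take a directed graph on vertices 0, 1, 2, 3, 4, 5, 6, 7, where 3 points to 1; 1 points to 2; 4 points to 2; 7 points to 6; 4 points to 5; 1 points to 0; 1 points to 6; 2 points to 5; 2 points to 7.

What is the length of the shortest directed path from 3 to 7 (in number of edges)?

Distance 0: 3.
Distance 1: 1.
Distance 2: 0, 2, 6.
Distance 3: 5, 7 — contains 7.

3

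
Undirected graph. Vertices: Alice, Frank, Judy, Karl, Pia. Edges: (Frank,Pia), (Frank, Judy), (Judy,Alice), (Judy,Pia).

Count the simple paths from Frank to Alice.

2

Frank–Judy–Alice
Frank–Pia–Judy–Alice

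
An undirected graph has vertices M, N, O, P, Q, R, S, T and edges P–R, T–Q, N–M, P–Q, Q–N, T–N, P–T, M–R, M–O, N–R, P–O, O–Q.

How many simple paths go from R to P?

R–M–N–Q–O–P
R–M–N–Q–P
R–M–N–Q–T–P
R–M–N–T–P
R–M–N–T–Q–O–P
R–M–N–T–Q–P
R–M–O–P
R–M–O–Q–N–T–P
... and 12 more.

20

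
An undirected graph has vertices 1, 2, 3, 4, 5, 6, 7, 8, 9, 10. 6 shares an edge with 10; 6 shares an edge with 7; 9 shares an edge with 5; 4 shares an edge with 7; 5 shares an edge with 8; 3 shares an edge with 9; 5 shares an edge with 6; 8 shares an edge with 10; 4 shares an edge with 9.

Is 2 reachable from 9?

No

Explore from 9.
Distance 1: reach 3, 4, 5.
Distance 2: reach 6, 7, 8.
Distance 3: reach 10.
The search is exhausted without reaching 2; it lies in a different component.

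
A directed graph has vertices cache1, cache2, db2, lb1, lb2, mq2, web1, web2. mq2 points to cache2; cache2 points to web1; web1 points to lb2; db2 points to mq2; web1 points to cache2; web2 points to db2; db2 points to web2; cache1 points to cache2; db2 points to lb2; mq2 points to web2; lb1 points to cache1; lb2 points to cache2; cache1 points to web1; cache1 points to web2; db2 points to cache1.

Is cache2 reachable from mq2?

Yes

Explore from mq2.
Distance 1: reach cache2, web2.
Found cache2.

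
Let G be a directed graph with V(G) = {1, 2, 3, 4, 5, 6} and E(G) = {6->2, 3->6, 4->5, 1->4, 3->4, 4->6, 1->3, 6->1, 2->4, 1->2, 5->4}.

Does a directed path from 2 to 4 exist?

Yes

Explore from 2.
Distance 1: reach 4.
Found 4.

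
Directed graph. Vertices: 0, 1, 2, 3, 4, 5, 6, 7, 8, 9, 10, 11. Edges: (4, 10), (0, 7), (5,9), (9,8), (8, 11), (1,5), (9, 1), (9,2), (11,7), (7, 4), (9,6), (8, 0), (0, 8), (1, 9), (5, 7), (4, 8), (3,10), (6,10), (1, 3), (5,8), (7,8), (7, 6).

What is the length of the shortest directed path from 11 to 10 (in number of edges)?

3

Distance 0: 11.
Distance 1: 7.
Distance 2: 4, 6, 8.
Distance 3: 0, 10 — contains 10.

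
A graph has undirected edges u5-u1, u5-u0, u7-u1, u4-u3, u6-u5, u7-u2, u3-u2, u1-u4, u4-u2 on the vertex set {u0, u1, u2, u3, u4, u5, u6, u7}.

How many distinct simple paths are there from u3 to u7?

u3–u2–u4–u1–u7
u3–u2–u7
u3–u4–u1–u7
u3–u4–u2–u7

4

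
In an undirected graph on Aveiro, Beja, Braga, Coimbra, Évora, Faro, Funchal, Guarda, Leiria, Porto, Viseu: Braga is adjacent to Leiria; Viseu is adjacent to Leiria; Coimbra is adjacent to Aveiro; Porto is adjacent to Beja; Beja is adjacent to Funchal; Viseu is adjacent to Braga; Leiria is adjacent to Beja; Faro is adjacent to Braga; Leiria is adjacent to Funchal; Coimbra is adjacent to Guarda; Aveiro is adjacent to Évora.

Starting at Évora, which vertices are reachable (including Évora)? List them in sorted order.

Start at Évora.
Its neighbours: Aveiro.
Then their neighbours: Coimbra.
Then next layer: Guarda.
Nothing further is reachable.

Aveiro, Coimbra, Évora, Guarda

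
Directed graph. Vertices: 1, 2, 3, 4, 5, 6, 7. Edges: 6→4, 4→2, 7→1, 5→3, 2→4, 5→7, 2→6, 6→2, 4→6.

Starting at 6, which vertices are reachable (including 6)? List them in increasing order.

2, 4, 6

Start at 6.
Its neighbours: 2, 4.
Nothing further is reachable.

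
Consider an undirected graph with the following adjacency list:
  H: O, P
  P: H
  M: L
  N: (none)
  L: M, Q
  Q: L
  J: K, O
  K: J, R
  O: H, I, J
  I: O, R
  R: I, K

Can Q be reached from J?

No

Explore from J.
Distance 1: reach K, O.
Distance 2: reach H, I, R.
Distance 3: reach P.
The search is exhausted without reaching Q; it lies in a different component.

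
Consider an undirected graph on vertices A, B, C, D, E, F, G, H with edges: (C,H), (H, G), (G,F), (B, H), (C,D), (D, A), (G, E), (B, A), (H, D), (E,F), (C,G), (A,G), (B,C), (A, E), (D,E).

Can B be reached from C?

Yes

Explore from C.
Distance 1: reach B, D, G, H.
Found B.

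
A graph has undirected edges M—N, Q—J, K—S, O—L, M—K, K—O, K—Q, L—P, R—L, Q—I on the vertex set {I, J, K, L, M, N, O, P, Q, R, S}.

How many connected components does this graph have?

1

From I: component {I, J, K, L, M, N, O, P, Q, R, S}.
That's 1 component.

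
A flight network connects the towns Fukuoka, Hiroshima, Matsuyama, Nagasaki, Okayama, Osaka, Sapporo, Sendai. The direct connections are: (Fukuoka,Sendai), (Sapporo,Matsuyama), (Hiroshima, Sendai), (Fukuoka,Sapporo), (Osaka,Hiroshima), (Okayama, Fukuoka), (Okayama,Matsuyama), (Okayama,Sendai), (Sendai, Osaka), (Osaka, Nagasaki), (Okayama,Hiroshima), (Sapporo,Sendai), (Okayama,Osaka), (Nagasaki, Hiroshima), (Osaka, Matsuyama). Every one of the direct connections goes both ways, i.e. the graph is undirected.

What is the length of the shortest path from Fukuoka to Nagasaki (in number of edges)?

3

Distance 0: Fukuoka.
Distance 1: Okayama, Sapporo, Sendai.
Distance 2: Hiroshima, Matsuyama, Osaka.
Distance 3: Nagasaki — contains Nagasaki.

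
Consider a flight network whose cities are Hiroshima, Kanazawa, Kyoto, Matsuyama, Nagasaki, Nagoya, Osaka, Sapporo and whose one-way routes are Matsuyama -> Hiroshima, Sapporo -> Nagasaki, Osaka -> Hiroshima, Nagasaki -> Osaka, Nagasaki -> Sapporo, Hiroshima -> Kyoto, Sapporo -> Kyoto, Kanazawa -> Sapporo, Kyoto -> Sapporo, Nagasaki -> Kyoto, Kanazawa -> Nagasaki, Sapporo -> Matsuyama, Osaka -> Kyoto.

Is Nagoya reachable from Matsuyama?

Explore from Matsuyama.
Distance 1: reach Hiroshima.
Distance 2: reach Kyoto.
Distance 3: reach Sapporo.
Distance 4: reach Nagasaki.
Distance 5: reach Osaka.
The search from Matsuyama is exhausted; no directed path reaches Nagoya.

No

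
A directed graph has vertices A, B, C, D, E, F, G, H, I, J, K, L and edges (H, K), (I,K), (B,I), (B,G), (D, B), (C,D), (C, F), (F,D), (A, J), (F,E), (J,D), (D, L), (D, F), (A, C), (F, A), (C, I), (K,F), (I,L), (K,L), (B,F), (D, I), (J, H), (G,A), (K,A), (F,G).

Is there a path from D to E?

Explore from D.
Distance 1: reach B, F, I, L.
Distance 2: reach A, E, G, K.
Found E.

Yes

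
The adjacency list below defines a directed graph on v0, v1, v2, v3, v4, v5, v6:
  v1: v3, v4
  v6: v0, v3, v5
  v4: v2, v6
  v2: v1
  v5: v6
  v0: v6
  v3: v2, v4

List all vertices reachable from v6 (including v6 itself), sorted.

v0, v1, v2, v3, v4, v5, v6

Start at v6.
Its neighbours: v0, v3, v5.
Then their neighbours: v2, v4.
Then next layer: v1.
Every vertex is now reached.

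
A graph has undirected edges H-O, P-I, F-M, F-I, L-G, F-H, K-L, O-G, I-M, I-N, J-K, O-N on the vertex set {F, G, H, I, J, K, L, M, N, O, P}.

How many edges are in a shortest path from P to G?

4

Distance 0: P.
Distance 1: I.
Distance 2: F, M, N.
Distance 3: H, O.
Distance 4: G — contains G.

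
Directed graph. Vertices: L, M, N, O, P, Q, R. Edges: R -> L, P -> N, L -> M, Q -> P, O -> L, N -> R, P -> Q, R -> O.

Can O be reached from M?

No

M has no outgoing edges, so nothing is reachable from it.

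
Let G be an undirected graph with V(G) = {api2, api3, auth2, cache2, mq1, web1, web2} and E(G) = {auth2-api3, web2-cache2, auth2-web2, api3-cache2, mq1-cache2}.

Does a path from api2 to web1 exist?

api2 has no edges, so nothing is reachable from it.

No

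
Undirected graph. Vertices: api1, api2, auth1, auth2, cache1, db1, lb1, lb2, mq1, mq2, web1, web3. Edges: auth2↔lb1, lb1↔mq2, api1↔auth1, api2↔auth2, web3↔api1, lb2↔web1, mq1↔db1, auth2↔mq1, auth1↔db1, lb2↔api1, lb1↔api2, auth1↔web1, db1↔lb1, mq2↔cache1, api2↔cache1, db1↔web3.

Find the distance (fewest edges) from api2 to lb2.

5

Distance 0: api2.
Distance 1: auth2, cache1, lb1.
Distance 2: db1, mq1, mq2.
Distance 3: auth1, web3.
Distance 4: api1, web1.
Distance 5: lb2 — contains lb2.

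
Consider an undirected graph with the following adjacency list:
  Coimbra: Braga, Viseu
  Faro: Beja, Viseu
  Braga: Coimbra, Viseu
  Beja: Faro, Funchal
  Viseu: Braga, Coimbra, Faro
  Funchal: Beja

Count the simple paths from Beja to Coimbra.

2

Beja–Faro–Viseu–Braga–Coimbra
Beja–Faro–Viseu–Coimbra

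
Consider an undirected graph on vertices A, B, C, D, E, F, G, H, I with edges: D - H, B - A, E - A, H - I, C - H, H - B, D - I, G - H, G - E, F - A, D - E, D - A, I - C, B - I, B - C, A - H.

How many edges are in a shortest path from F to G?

Distance 0: F.
Distance 1: A.
Distance 2: B, D, E, H.
Distance 3: C, G, I — contains G.

3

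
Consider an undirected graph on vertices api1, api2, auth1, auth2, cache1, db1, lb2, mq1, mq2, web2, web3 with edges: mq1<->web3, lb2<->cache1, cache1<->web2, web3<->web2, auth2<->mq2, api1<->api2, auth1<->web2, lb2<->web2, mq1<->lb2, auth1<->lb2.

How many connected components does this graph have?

From api1: component {api1, api2}.
From auth1: component {auth1, cache1, lb2, mq1, web2, web3}.
From auth2: component {auth2, mq2}.
From db1: component {db1}.
That's 4 components.

4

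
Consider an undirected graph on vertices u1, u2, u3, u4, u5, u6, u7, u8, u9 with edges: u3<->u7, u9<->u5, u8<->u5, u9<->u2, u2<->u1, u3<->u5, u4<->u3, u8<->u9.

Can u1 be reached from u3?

Explore from u3.
Distance 1: reach u4, u5, u7.
Distance 2: reach u8, u9.
Distance 3: reach u2.
Distance 4: reach u1.
Found u1.

Yes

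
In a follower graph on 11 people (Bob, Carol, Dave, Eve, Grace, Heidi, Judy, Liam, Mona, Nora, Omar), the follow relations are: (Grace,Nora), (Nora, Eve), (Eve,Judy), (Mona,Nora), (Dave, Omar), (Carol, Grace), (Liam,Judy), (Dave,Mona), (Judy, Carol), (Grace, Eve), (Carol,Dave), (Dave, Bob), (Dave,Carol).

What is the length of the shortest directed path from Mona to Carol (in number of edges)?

Distance 0: Mona.
Distance 1: Nora.
Distance 2: Eve.
Distance 3: Judy.
Distance 4: Carol — contains Carol.

4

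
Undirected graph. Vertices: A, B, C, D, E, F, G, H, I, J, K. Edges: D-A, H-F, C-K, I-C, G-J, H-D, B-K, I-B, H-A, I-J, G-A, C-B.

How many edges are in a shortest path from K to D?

Distance 0: K.
Distance 1: B, C.
Distance 2: I.
Distance 3: J.
Distance 4: G.
Distance 5: A.
Distance 6: D, H — contains D.

6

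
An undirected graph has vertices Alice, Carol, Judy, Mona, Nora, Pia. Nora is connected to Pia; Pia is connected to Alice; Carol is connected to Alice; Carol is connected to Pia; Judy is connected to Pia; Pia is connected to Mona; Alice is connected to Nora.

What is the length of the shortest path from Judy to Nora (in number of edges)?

2

Distance 0: Judy.
Distance 1: Pia.
Distance 2: Alice, Carol, Mona, Nora — contains Nora.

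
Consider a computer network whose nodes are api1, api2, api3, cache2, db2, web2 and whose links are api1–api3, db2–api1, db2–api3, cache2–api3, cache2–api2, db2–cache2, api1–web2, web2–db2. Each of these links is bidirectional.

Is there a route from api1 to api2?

Explore from api1.
Distance 1: reach api3, db2, web2.
Distance 2: reach cache2.
Distance 3: reach api2.
Found api2.

Yes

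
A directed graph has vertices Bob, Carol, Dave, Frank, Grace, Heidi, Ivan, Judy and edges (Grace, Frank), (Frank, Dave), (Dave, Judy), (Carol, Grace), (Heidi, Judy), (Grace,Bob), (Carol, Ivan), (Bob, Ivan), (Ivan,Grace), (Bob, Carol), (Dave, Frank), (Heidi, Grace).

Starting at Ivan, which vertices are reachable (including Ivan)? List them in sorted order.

Bob, Carol, Dave, Frank, Grace, Ivan, Judy

Start at Ivan.
Its neighbours: Grace.
Then their neighbours: Bob, Frank.
Then next layer: Carol, Dave.
Then next layer: Judy.
Nothing further is reachable.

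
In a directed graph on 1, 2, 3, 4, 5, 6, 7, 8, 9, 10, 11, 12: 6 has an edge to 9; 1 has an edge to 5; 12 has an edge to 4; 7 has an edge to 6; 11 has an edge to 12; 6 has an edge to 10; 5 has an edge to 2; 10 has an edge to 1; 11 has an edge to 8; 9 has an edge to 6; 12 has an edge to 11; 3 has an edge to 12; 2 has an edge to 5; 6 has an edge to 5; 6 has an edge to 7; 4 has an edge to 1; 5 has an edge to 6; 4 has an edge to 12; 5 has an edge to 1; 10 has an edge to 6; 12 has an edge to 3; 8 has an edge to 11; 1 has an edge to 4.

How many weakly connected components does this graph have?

1

From 1: component {1, 2, 3, 4, 5, 6, 7, 8, 9, 10, 11, 12}.
That's 1 component.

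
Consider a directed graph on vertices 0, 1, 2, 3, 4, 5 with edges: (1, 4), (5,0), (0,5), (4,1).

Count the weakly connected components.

4

From 0: component {0, 5}.
From 1: component {1, 4}.
From 2: component {2}.
From 3: component {3}.
That's 4 components.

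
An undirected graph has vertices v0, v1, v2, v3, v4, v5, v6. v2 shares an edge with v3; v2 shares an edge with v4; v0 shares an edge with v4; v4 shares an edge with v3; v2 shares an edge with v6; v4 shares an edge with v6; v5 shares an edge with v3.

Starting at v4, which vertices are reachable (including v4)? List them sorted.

Start at v4.
Its neighbours: v0, v2, v3, v6.
Then their neighbours: v5.
Nothing further is reachable.

v0, v2, v3, v4, v5, v6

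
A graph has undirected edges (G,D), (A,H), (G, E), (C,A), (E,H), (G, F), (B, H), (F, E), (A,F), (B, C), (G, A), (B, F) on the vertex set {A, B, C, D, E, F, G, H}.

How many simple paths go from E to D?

12

E–F–A–G–D
E–F–B–C–A–G–D
E–F–B–H–A–G–D
E–F–G–D
E–G–D
E–H–A–C–B–F–G–D
E–H–A–F–G–D
E–H–A–G–D
E–H–B–C–A–F–G–D
E–H–B–C–A–G–D
E–H–B–F–A–G–D
E–H–B–F–G–D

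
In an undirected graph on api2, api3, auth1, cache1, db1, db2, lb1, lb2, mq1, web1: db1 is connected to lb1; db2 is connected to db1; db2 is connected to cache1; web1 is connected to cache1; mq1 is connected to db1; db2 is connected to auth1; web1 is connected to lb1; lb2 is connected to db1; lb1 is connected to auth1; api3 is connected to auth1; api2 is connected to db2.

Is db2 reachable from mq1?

Explore from mq1.
Distance 1: reach db1.
Distance 2: reach db2, lb1, lb2.
Found db2.

Yes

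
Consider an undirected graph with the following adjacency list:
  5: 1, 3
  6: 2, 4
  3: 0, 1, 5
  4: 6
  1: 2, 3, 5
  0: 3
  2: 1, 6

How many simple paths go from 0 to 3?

0–3

1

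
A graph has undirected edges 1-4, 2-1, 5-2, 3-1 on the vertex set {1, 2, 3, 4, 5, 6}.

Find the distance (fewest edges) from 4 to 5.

3

Distance 0: 4.
Distance 1: 1.
Distance 2: 2, 3.
Distance 3: 5 — contains 5.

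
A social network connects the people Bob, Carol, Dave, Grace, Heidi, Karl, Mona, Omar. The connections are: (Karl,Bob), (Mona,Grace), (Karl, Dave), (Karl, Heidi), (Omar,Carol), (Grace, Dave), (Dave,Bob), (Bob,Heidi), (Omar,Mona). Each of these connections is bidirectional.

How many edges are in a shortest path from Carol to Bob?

Distance 0: Carol.
Distance 1: Omar.
Distance 2: Mona.
Distance 3: Grace.
Distance 4: Dave.
Distance 5: Bob, Karl — contains Bob.

5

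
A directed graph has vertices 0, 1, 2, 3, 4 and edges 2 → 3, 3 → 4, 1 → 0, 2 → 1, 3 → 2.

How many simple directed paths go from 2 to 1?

1

2→1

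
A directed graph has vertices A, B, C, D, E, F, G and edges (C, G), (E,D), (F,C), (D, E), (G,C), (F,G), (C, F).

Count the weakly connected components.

From A: component {A}.
From B: component {B}.
From C: component {C, F, G}.
From D: component {D, E}.
That's 4 components.

4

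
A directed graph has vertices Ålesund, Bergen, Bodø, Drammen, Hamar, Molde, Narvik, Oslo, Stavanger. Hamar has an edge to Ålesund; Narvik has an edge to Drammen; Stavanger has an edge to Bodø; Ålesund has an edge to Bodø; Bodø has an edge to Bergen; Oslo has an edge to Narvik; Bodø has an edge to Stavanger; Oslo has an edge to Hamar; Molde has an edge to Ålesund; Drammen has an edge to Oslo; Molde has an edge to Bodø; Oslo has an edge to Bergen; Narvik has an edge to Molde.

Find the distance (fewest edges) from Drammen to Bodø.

4

Distance 0: Drammen.
Distance 1: Oslo.
Distance 2: Bergen, Hamar, Narvik.
Distance 3: Ålesund, Molde.
Distance 4: Bodø — contains Bodø.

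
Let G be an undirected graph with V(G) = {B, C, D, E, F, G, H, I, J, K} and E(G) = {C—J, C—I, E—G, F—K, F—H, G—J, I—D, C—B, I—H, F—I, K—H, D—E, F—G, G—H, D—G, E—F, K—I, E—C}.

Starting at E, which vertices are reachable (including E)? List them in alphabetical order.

B, C, D, E, F, G, H, I, J, K

Start at E.
Its neighbours: C, D, F, G.
Then their neighbours: B, H, I, J, K.
Every vertex is now reached.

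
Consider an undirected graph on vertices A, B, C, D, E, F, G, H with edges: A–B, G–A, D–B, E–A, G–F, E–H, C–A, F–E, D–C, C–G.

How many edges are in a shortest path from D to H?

4

Distance 0: D.
Distance 1: B, C.
Distance 2: A, G.
Distance 3: E, F.
Distance 4: H — contains H.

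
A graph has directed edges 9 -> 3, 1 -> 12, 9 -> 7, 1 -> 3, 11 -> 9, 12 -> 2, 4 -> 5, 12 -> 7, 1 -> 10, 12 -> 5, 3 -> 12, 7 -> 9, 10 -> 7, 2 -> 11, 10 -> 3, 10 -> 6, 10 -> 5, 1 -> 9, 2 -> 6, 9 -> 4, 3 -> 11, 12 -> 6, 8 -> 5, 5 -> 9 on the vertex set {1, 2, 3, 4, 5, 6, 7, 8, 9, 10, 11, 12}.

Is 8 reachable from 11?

Explore from 11.
Distance 1: reach 9.
Distance 2: reach 3, 4, 7.
Distance 3: reach 5, 12.
Distance 4: reach 2, 6.
The search from 11 is exhausted; no directed path reaches 8.

No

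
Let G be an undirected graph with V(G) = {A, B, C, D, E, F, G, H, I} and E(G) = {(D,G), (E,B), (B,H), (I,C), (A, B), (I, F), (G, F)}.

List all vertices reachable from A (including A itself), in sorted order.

A, B, E, H

Start at A.
Its neighbours: B.
Then their neighbours: E, H.
Nothing further is reachable.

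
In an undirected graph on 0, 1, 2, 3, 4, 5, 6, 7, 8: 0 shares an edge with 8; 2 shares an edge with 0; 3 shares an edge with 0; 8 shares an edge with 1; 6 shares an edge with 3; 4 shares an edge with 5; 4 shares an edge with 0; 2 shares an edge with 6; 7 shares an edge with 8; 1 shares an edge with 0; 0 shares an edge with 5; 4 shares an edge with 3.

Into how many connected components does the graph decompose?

1

From 0: component {0, 1, 2, 3, 4, 5, 6, 7, 8}.
That's 1 component.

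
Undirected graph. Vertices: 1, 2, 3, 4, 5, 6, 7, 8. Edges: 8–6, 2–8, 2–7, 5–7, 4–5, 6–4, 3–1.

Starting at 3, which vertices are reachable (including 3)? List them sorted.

1, 3

Start at 3.
Its neighbours: 1.
Nothing further is reachable.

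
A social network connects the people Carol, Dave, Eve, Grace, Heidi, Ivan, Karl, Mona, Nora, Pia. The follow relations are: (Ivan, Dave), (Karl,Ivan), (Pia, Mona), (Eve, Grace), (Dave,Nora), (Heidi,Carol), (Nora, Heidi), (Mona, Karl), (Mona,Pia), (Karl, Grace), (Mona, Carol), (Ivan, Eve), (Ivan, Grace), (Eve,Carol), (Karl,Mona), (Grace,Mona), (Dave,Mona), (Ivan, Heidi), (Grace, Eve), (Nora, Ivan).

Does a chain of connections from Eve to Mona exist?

Yes

Explore from Eve.
Distance 1: reach Carol, Grace.
Distance 2: reach Mona.
Found Mona.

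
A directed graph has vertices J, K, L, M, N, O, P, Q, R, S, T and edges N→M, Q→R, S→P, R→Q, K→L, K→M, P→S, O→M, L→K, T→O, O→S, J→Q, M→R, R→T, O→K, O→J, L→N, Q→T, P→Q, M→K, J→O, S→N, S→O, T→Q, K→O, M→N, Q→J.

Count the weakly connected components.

From J: component {J, K, L, M, N, O, P, Q, R, S, T}.
That's 1 component.

1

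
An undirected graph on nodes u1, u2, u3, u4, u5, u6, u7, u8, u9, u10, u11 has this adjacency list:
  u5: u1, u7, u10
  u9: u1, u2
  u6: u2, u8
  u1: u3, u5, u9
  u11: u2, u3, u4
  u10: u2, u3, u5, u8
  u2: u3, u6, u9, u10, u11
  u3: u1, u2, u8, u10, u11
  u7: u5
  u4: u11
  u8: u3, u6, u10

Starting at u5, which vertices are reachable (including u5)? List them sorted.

Start at u5.
Its neighbours: u1, u7, u10.
Then their neighbours: u2, u3, u8, u9.
Then next layer: u6, u11.
Then next layer: u4.
Every vertex is now reached.

u1, u2, u3, u4, u5, u6, u7, u8, u9, u10, u11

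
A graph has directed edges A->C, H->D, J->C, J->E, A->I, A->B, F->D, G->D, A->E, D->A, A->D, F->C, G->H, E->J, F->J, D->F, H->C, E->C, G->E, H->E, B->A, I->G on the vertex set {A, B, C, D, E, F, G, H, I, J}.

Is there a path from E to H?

Explore from E.
Distance 1: reach C, J.
The search from E is exhausted; no directed path reaches H.

No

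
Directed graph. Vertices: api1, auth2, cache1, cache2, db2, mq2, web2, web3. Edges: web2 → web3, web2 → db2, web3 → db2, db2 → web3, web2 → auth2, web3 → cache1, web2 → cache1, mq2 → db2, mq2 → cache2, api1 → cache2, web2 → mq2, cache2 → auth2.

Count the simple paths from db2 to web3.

db2→web3

1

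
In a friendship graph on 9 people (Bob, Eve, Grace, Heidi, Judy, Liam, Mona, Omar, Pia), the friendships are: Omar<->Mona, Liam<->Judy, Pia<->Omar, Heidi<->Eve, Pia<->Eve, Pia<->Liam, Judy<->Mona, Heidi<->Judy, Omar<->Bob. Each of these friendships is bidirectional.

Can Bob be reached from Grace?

No

Grace has no edges, so nothing is reachable from it.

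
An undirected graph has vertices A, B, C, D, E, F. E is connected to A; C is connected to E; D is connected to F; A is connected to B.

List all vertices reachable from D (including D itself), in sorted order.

Start at D.
Its neighbours: F.
Nothing further is reachable.

D, F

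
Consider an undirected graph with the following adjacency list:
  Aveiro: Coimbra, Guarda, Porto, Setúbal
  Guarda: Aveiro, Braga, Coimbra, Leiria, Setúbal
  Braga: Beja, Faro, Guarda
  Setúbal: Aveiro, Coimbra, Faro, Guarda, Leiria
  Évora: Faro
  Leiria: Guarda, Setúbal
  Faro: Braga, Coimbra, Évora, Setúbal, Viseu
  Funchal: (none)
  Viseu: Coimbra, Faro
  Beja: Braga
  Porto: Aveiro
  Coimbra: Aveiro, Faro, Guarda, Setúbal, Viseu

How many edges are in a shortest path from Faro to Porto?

3

Distance 0: Faro.
Distance 1: Braga, Coimbra, Évora, Setúbal, Viseu.
Distance 2: Aveiro, Beja, Guarda, Leiria.
Distance 3: Porto — contains Porto.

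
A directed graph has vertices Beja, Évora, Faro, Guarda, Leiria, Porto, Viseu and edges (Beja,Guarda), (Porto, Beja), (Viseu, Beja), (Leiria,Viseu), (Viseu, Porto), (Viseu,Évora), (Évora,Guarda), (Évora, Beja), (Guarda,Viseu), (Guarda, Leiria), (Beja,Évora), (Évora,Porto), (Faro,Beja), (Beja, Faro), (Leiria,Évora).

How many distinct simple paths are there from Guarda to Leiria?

Guarda→Leiria

1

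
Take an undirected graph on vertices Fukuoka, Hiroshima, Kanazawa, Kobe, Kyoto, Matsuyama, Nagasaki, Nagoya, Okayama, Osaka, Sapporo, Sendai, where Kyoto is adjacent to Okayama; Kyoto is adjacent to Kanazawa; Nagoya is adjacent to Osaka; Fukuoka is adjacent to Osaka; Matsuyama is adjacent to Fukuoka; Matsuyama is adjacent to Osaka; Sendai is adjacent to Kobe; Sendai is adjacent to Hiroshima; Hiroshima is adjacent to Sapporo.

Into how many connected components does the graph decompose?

From Fukuoka: component {Fukuoka, Matsuyama, Nagoya, Osaka}.
From Hiroshima: component {Hiroshima, Kobe, Sapporo, Sendai}.
From Kanazawa: component {Kanazawa, Kyoto, Okayama}.
From Nagasaki: component {Nagasaki}.
That's 4 components.

4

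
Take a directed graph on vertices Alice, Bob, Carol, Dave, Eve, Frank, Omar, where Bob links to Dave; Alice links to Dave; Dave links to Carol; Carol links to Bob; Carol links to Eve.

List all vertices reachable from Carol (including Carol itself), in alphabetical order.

Start at Carol.
Its neighbours: Bob, Eve.
Then their neighbours: Dave.
Nothing further is reachable.

Bob, Carol, Dave, Eve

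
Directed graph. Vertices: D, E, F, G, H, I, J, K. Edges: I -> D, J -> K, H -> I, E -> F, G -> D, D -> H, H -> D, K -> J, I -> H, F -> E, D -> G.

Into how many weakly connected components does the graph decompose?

3

From D: component {D, G, H, I}.
From E: component {E, F}.
From J: component {J, K}.
That's 3 components.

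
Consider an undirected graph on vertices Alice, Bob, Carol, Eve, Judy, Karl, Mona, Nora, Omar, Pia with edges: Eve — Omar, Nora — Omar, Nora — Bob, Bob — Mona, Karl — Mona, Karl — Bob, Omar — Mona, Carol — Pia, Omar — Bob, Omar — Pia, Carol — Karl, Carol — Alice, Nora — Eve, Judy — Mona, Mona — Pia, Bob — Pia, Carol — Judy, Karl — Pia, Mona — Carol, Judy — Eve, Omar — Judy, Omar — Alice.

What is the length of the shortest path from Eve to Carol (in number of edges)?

Distance 0: Eve.
Distance 1: Judy, Nora, Omar.
Distance 2: Alice, Bob, Carol, Mona, Pia — contains Carol.

2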